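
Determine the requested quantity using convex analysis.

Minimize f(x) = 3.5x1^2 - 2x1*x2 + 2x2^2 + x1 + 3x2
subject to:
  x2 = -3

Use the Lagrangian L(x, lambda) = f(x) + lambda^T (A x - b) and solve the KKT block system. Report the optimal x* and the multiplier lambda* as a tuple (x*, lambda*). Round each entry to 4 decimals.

Form the Lagrangian:
  L(x, lambda) = (1/2) x^T Q x + c^T x + lambda^T (A x - b)
Stationarity (grad_x L = 0): Q x + c + A^T lambda = 0.
Primal feasibility: A x = b.

This gives the KKT block system:
  [ Q   A^T ] [ x     ]   [-c ]
  [ A    0  ] [ lambda ] = [ b ]

Solving the linear system:
  x*      = (-1, -3)
  lambda* = (7)
  f(x*)   = 5.5

x* = (-1, -3), lambda* = (7)


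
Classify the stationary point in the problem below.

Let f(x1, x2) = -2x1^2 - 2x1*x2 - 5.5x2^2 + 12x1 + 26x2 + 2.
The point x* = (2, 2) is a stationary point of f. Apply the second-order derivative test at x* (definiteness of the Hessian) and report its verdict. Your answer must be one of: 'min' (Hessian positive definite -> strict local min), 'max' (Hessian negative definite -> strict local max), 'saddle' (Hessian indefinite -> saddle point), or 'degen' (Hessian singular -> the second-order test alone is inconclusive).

Compute the Hessian H = grad^2 f:
  H = [[-4, -2], [-2, -11]]
Verify stationarity: grad f(x*) = H x* + g = (0, 0).
Eigenvalues of H: -11.5311, -3.4689.
Both eigenvalues < 0, so H is negative definite -> x* is a strict local max.

max


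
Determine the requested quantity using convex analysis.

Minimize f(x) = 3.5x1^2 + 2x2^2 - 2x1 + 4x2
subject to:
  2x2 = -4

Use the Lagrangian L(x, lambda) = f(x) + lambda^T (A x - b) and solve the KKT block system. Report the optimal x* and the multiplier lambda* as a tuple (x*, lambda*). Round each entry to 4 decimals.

Form the Lagrangian:
  L(x, lambda) = (1/2) x^T Q x + c^T x + lambda^T (A x - b)
Stationarity (grad_x L = 0): Q x + c + A^T lambda = 0.
Primal feasibility: A x = b.

This gives the KKT block system:
  [ Q   A^T ] [ x     ]   [-c ]
  [ A    0  ] [ lambda ] = [ b ]

Solving the linear system:
  x*      = (0.2857, -2)
  lambda* = (2)
  f(x*)   = -0.2857

x* = (0.2857, -2), lambda* = (2)


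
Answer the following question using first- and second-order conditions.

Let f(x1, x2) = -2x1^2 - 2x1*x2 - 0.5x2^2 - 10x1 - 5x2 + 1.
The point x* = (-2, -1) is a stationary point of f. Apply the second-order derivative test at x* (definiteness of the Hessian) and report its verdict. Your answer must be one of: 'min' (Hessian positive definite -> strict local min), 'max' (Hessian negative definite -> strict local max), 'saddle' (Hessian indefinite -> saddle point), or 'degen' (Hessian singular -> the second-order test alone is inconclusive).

Compute the Hessian H = grad^2 f:
  H = [[-4, -2], [-2, -1]]
Verify stationarity: grad f(x*) = H x* + g = (0, 0).
Eigenvalues of H: -5, 0.
H has a zero eigenvalue (singular; negative semidefinite but not definite), so H is neither positive definite, negative definite, nor indefinite. The second-order test alone is inconclusive -> degen.
(Indeed, f is constant along the null direction of H through x*, so x* is not a strict local extremum.)

degen


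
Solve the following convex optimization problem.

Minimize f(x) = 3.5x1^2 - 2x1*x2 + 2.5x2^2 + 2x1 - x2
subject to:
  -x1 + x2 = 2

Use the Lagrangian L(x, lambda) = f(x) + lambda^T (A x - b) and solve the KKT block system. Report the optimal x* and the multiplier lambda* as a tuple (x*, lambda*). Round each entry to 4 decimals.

Form the Lagrangian:
  L(x, lambda) = (1/2) x^T Q x + c^T x + lambda^T (A x - b)
Stationarity (grad_x L = 0): Q x + c + A^T lambda = 0.
Primal feasibility: A x = b.

This gives the KKT block system:
  [ Q   A^T ] [ x     ]   [-c ]
  [ A    0  ] [ lambda ] = [ b ]

Solving the linear system:
  x*      = (-0.875, 1.125)
  lambda* = (-6.375)
  f(x*)   = 4.9375

x* = (-0.875, 1.125), lambda* = (-6.375)


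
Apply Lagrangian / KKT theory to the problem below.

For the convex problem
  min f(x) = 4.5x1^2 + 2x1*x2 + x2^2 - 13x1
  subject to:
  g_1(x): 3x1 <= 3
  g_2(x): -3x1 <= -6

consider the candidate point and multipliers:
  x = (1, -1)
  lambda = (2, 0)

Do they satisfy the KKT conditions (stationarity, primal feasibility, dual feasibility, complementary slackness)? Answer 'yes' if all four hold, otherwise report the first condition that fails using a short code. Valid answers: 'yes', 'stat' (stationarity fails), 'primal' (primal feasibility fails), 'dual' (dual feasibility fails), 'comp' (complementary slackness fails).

Gradient of f: grad f(x) = Q x + c = (-6, 0)
Constraint values g_i(x) = a_i^T x - b_i:
  g_1((1, -1)) = 0
  g_2((1, -1)) = 3
Stationarity residual: grad f(x) + sum_i lambda_i a_i = (0, 0)
  -> stationarity OK
Primal feasibility (all g_i <= 0): FAILS
Dual feasibility (all lambda_i >= 0): OK
Complementary slackness (lambda_i * g_i(x) = 0 for all i): OK

Verdict: the first failing condition is primal_feasibility -> primal.

primal


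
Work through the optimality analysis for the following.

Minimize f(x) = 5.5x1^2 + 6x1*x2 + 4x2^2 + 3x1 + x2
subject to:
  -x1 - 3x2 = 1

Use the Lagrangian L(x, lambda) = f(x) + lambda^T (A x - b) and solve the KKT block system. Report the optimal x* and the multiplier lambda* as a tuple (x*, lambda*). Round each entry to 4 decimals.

Form the Lagrangian:
  L(x, lambda) = (1/2) x^T Q x + c^T x + lambda^T (A x - b)
Stationarity (grad_x L = 0): Q x + c + A^T lambda = 0.
Primal feasibility: A x = b.

This gives the KKT block system:
  [ Q   A^T ] [ x     ]   [-c ]
  [ A    0  ] [ lambda ] = [ b ]

Solving the linear system:
  x*      = (-0.1972, -0.2676)
  lambda* = (-0.7746)
  f(x*)   = -0.0423

x* = (-0.1972, -0.2676), lambda* = (-0.7746)


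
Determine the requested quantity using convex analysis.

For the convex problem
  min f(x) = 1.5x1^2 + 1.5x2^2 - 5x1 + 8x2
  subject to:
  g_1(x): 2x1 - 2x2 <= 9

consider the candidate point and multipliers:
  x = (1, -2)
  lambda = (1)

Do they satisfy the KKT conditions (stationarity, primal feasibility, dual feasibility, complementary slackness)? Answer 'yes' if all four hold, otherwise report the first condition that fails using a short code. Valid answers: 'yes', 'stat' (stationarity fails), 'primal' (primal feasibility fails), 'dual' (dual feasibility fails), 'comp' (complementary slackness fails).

Gradient of f: grad f(x) = Q x + c = (-2, 2)
Constraint values g_i(x) = a_i^T x - b_i:
  g_1((1, -2)) = -3
Stationarity residual: grad f(x) + sum_i lambda_i a_i = (0, 0)
  -> stationarity OK
Primal feasibility (all g_i <= 0): OK
Dual feasibility (all lambda_i >= 0): OK
Complementary slackness (lambda_i * g_i(x) = 0 for all i): FAILS

Verdict: the first failing condition is complementary_slackness -> comp.

comp


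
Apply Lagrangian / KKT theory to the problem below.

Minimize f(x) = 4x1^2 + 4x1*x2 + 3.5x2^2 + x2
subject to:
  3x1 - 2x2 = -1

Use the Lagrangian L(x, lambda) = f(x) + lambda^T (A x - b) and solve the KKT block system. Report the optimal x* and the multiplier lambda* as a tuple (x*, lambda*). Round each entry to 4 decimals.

Form the Lagrangian:
  L(x, lambda) = (1/2) x^T Q x + c^T x + lambda^T (A x - b)
Stationarity (grad_x L = 0): Q x + c + A^T lambda = 0.
Primal feasibility: A x = b.

This gives the KKT block system:
  [ Q   A^T ] [ x     ]   [-c ]
  [ A    0  ] [ lambda ] = [ b ]

Solving the linear system:
  x*      = (-0.2448, 0.1329)
  lambda* = (0.4755)
  f(x*)   = 0.3042

x* = (-0.2448, 0.1329), lambda* = (0.4755)


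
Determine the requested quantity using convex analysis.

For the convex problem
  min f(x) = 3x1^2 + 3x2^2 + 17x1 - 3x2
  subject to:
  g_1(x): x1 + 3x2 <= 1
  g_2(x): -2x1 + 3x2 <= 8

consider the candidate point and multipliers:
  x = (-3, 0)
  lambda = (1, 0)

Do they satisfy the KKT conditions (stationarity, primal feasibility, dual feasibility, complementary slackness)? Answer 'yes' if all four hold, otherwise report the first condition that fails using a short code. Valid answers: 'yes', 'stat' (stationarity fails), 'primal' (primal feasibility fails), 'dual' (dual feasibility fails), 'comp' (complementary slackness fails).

Gradient of f: grad f(x) = Q x + c = (-1, -3)
Constraint values g_i(x) = a_i^T x - b_i:
  g_1((-3, 0)) = -4
  g_2((-3, 0)) = -2
Stationarity residual: grad f(x) + sum_i lambda_i a_i = (0, 0)
  -> stationarity OK
Primal feasibility (all g_i <= 0): OK
Dual feasibility (all lambda_i >= 0): OK
Complementary slackness (lambda_i * g_i(x) = 0 for all i): FAILS

Verdict: the first failing condition is complementary_slackness -> comp.

comp


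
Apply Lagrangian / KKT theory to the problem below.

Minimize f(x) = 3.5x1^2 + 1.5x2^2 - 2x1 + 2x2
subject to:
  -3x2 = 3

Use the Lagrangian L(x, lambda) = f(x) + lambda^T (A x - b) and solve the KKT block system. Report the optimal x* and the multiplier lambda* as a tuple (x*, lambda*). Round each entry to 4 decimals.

Form the Lagrangian:
  L(x, lambda) = (1/2) x^T Q x + c^T x + lambda^T (A x - b)
Stationarity (grad_x L = 0): Q x + c + A^T lambda = 0.
Primal feasibility: A x = b.

This gives the KKT block system:
  [ Q   A^T ] [ x     ]   [-c ]
  [ A    0  ] [ lambda ] = [ b ]

Solving the linear system:
  x*      = (0.2857, -1)
  lambda* = (-0.3333)
  f(x*)   = -0.7857

x* = (0.2857, -1), lambda* = (-0.3333)


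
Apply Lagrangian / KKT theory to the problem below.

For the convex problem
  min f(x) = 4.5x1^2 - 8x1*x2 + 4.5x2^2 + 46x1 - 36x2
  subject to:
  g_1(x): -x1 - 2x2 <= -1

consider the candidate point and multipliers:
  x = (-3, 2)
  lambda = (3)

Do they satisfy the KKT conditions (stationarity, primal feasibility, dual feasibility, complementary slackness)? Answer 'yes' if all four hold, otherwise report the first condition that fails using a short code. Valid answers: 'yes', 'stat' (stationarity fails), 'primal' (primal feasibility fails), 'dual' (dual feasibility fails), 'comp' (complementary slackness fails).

Gradient of f: grad f(x) = Q x + c = (3, 6)
Constraint values g_i(x) = a_i^T x - b_i:
  g_1((-3, 2)) = 0
Stationarity residual: grad f(x) + sum_i lambda_i a_i = (0, 0)
  -> stationarity OK
Primal feasibility (all g_i <= 0): OK
Dual feasibility (all lambda_i >= 0): OK
Complementary slackness (lambda_i * g_i(x) = 0 for all i): OK

Verdict: yes, KKT holds.

yes


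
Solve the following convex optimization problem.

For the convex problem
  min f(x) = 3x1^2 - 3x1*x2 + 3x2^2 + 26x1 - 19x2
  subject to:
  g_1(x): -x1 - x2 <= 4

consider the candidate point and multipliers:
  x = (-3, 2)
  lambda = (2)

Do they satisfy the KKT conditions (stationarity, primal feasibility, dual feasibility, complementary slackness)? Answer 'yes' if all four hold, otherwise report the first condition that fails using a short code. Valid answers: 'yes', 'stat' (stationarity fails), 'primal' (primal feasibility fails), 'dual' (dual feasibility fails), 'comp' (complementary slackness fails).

Gradient of f: grad f(x) = Q x + c = (2, 2)
Constraint values g_i(x) = a_i^T x - b_i:
  g_1((-3, 2)) = -3
Stationarity residual: grad f(x) + sum_i lambda_i a_i = (0, 0)
  -> stationarity OK
Primal feasibility (all g_i <= 0): OK
Dual feasibility (all lambda_i >= 0): OK
Complementary slackness (lambda_i * g_i(x) = 0 for all i): FAILS

Verdict: the first failing condition is complementary_slackness -> comp.

comp


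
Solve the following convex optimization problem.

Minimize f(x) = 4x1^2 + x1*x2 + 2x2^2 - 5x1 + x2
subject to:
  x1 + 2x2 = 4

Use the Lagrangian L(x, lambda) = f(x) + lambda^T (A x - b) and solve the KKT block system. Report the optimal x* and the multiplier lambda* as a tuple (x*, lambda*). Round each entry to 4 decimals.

Form the Lagrangian:
  L(x, lambda) = (1/2) x^T Q x + c^T x + lambda^T (A x - b)
Stationarity (grad_x L = 0): Q x + c + A^T lambda = 0.
Primal feasibility: A x = b.

This gives the KKT block system:
  [ Q   A^T ] [ x     ]   [-c ]
  [ A    0  ] [ lambda ] = [ b ]

Solving the linear system:
  x*      = (0.9375, 1.5312)
  lambda* = (-4.0312)
  f(x*)   = 6.4844

x* = (0.9375, 1.5312), lambda* = (-4.0312)


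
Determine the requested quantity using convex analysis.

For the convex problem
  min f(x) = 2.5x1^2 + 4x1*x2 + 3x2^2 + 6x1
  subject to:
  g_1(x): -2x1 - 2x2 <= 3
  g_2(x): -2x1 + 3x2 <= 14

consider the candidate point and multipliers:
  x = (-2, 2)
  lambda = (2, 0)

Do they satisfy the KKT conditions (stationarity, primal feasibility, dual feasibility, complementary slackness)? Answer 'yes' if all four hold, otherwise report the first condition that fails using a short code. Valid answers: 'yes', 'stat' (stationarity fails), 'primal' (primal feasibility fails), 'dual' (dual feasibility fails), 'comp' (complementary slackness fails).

Gradient of f: grad f(x) = Q x + c = (4, 4)
Constraint values g_i(x) = a_i^T x - b_i:
  g_1((-2, 2)) = -3
  g_2((-2, 2)) = -4
Stationarity residual: grad f(x) + sum_i lambda_i a_i = (0, 0)
  -> stationarity OK
Primal feasibility (all g_i <= 0): OK
Dual feasibility (all lambda_i >= 0): OK
Complementary slackness (lambda_i * g_i(x) = 0 for all i): FAILS

Verdict: the first failing condition is complementary_slackness -> comp.

comp


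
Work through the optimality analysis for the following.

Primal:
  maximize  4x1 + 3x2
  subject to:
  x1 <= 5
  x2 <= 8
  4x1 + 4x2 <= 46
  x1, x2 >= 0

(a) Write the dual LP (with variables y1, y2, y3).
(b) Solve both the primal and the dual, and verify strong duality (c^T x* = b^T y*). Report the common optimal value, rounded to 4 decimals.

The standard primal-dual pair for 'max c^T x s.t. A x <= b, x >= 0' is:
  Dual:  min b^T y  s.t.  A^T y >= c,  y >= 0.

So the dual LP is:
  minimize  5y1 + 8y2 + 46y3
  subject to:
    y1 + 4y3 >= 4
    y2 + 4y3 >= 3
    y1, y2, y3 >= 0

Solving the primal: x* = (5, 6.5).
  primal value c^T x* = 39.5.
Solving the dual: y* = (1, 0, 0.75).
  dual value b^T y* = 39.5.
Strong duality: c^T x* = b^T y*. Confirmed.

39.5


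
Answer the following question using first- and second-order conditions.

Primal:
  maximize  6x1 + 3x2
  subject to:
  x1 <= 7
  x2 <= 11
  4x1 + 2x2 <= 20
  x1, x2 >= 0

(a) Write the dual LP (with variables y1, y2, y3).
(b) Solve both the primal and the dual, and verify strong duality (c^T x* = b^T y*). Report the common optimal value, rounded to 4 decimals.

The standard primal-dual pair for 'max c^T x s.t. A x <= b, x >= 0' is:
  Dual:  min b^T y  s.t.  A^T y >= c,  y >= 0.

So the dual LP is:
  minimize  7y1 + 11y2 + 20y3
  subject to:
    y1 + 4y3 >= 6
    y2 + 2y3 >= 3
    y1, y2, y3 >= 0

Solving the primal: x* = (5, 0).
  primal value c^T x* = 30.
Solving the dual: y* = (0, 0, 1.5).
  dual value b^T y* = 30.
Strong duality: c^T x* = b^T y*. Confirmed.

30


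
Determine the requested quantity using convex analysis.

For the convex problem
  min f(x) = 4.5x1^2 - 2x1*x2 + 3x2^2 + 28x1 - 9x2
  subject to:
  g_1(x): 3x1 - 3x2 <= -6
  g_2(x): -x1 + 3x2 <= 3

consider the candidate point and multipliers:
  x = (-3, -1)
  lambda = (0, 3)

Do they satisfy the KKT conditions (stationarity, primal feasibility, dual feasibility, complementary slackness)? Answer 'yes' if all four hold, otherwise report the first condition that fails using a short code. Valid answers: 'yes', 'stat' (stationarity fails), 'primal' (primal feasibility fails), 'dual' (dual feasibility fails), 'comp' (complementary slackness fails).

Gradient of f: grad f(x) = Q x + c = (3, -9)
Constraint values g_i(x) = a_i^T x - b_i:
  g_1((-3, -1)) = 0
  g_2((-3, -1)) = -3
Stationarity residual: grad f(x) + sum_i lambda_i a_i = (0, 0)
  -> stationarity OK
Primal feasibility (all g_i <= 0): OK
Dual feasibility (all lambda_i >= 0): OK
Complementary slackness (lambda_i * g_i(x) = 0 for all i): FAILS

Verdict: the first failing condition is complementary_slackness -> comp.

comp


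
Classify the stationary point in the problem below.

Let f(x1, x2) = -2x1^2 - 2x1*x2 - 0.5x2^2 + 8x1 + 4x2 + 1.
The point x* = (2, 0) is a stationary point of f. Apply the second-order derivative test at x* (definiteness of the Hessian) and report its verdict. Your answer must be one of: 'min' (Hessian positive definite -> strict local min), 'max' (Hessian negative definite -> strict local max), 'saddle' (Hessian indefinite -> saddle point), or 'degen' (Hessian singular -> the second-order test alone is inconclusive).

Compute the Hessian H = grad^2 f:
  H = [[-4, -2], [-2, -1]]
Verify stationarity: grad f(x*) = H x* + g = (0, 0).
Eigenvalues of H: -5, 0.
H has a zero eigenvalue (singular; negative semidefinite but not definite), so H is neither positive definite, negative definite, nor indefinite. The second-order test alone is inconclusive -> degen.
(Indeed, f is constant along the null direction of H through x*, so x* is not a strict local extremum.)

degen


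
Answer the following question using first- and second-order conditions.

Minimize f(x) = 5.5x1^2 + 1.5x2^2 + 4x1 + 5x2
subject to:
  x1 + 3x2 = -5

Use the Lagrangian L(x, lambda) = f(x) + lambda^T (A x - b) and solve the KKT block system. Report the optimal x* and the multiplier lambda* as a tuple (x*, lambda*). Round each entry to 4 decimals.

Form the Lagrangian:
  L(x, lambda) = (1/2) x^T Q x + c^T x + lambda^T (A x - b)
Stationarity (grad_x L = 0): Q x + c + A^T lambda = 0.
Primal feasibility: A x = b.

This gives the KKT block system:
  [ Q   A^T ] [ x     ]   [-c ]
  [ A    0  ] [ lambda ] = [ b ]

Solving the linear system:
  x*      = (-0.3529, -1.549)
  lambda* = (-0.1176)
  f(x*)   = -4.8725

x* = (-0.3529, -1.549), lambda* = (-0.1176)


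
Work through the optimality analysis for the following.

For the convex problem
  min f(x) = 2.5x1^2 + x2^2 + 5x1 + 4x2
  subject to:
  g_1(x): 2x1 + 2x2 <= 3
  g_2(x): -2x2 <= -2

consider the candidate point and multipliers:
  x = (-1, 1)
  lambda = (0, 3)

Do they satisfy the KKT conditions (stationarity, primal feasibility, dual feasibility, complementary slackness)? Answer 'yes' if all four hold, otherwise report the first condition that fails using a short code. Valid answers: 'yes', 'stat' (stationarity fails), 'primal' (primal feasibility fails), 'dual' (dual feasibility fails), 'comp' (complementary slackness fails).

Gradient of f: grad f(x) = Q x + c = (0, 6)
Constraint values g_i(x) = a_i^T x - b_i:
  g_1((-1, 1)) = -3
  g_2((-1, 1)) = 0
Stationarity residual: grad f(x) + sum_i lambda_i a_i = (0, 0)
  -> stationarity OK
Primal feasibility (all g_i <= 0): OK
Dual feasibility (all lambda_i >= 0): OK
Complementary slackness (lambda_i * g_i(x) = 0 for all i): OK

Verdict: yes, KKT holds.

yes


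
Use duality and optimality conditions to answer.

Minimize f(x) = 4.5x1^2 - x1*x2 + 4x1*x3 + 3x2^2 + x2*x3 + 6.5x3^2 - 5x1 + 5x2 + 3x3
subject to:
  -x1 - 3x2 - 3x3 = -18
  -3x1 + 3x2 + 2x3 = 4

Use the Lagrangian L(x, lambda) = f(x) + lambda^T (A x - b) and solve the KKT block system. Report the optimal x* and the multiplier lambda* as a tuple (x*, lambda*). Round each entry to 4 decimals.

Form the Lagrangian:
  L(x, lambda) = (1/2) x^T Q x + c^T x + lambda^T (A x - b)
Stationarity (grad_x L = 0): Q x + c + A^T lambda = 0.
Primal feasibility: A x = b.

This gives the KKT block system:
  [ Q   A^T ] [ x     ]   [-c ]
  [ A    0  ] [ lambda ] = [ b ]

Solving the linear system:
  x*      = (3.2984, 4.0941, 0.8064)
  lambda* = (12.7225, 3.6982)
  f(x*)   = 110.3047

x* = (3.2984, 4.0941, 0.8064), lambda* = (12.7225, 3.6982)


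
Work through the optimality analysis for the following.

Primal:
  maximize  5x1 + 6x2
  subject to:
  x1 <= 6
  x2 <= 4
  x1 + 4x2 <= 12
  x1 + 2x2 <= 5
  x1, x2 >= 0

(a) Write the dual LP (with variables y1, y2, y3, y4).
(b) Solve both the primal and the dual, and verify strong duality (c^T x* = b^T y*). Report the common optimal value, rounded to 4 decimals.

The standard primal-dual pair for 'max c^T x s.t. A x <= b, x >= 0' is:
  Dual:  min b^T y  s.t.  A^T y >= c,  y >= 0.

So the dual LP is:
  minimize  6y1 + 4y2 + 12y3 + 5y4
  subject to:
    y1 + y3 + y4 >= 5
    y2 + 4y3 + 2y4 >= 6
    y1, y2, y3, y4 >= 0

Solving the primal: x* = (5, 0).
  primal value c^T x* = 25.
Solving the dual: y* = (0, 0, 0, 5).
  dual value b^T y* = 25.
Strong duality: c^T x* = b^T y*. Confirmed.

25


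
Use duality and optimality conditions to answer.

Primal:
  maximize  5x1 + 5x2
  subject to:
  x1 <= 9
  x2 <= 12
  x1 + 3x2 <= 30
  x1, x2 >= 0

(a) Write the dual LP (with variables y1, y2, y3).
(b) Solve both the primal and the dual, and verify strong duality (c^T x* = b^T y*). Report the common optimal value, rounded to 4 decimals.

The standard primal-dual pair for 'max c^T x s.t. A x <= b, x >= 0' is:
  Dual:  min b^T y  s.t.  A^T y >= c,  y >= 0.

So the dual LP is:
  minimize  9y1 + 12y2 + 30y3
  subject to:
    y1 + y3 >= 5
    y2 + 3y3 >= 5
    y1, y2, y3 >= 0

Solving the primal: x* = (9, 7).
  primal value c^T x* = 80.
Solving the dual: y* = (3.3333, 0, 1.6667).
  dual value b^T y* = 80.
Strong duality: c^T x* = b^T y*. Confirmed.

80


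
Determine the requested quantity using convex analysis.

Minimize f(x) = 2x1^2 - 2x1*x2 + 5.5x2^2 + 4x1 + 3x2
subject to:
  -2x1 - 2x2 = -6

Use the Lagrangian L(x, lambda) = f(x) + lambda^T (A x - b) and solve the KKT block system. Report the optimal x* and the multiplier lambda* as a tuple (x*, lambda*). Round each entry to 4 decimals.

Form the Lagrangian:
  L(x, lambda) = (1/2) x^T Q x + c^T x + lambda^T (A x - b)
Stationarity (grad_x L = 0): Q x + c + A^T lambda = 0.
Primal feasibility: A x = b.

This gives the KKT block system:
  [ Q   A^T ] [ x     ]   [-c ]
  [ A    0  ] [ lambda ] = [ b ]

Solving the linear system:
  x*      = (2, 1)
  lambda* = (5)
  f(x*)   = 20.5

x* = (2, 1), lambda* = (5)


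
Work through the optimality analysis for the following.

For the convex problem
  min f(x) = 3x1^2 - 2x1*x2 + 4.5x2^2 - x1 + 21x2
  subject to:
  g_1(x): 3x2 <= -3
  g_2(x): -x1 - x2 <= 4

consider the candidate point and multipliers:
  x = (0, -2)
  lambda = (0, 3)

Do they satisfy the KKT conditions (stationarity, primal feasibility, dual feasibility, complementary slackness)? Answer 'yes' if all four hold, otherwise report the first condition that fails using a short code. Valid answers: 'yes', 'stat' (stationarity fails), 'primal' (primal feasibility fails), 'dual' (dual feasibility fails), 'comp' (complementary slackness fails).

Gradient of f: grad f(x) = Q x + c = (3, 3)
Constraint values g_i(x) = a_i^T x - b_i:
  g_1((0, -2)) = -3
  g_2((0, -2)) = -2
Stationarity residual: grad f(x) + sum_i lambda_i a_i = (0, 0)
  -> stationarity OK
Primal feasibility (all g_i <= 0): OK
Dual feasibility (all lambda_i >= 0): OK
Complementary slackness (lambda_i * g_i(x) = 0 for all i): FAILS

Verdict: the first failing condition is complementary_slackness -> comp.

comp


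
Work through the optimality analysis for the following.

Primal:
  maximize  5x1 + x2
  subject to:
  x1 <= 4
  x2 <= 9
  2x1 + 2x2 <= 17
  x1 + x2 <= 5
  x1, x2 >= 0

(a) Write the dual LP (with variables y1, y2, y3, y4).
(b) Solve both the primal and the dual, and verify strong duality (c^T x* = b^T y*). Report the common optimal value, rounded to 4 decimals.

The standard primal-dual pair for 'max c^T x s.t. A x <= b, x >= 0' is:
  Dual:  min b^T y  s.t.  A^T y >= c,  y >= 0.

So the dual LP is:
  minimize  4y1 + 9y2 + 17y3 + 5y4
  subject to:
    y1 + 2y3 + y4 >= 5
    y2 + 2y3 + y4 >= 1
    y1, y2, y3, y4 >= 0

Solving the primal: x* = (4, 1).
  primal value c^T x* = 21.
Solving the dual: y* = (4, 0, 0, 1).
  dual value b^T y* = 21.
Strong duality: c^T x* = b^T y*. Confirmed.

21


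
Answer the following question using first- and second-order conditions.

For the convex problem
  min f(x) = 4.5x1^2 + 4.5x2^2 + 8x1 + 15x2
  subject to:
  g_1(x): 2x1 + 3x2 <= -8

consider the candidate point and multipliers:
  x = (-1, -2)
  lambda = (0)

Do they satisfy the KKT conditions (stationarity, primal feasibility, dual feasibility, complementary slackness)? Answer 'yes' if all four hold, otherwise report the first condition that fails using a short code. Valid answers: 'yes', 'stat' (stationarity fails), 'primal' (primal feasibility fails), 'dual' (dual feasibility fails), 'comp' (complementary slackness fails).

Gradient of f: grad f(x) = Q x + c = (-1, -3)
Constraint values g_i(x) = a_i^T x - b_i:
  g_1((-1, -2)) = 0
Stationarity residual: grad f(x) + sum_i lambda_i a_i = (-1, -3)
  -> stationarity FAILS
Primal feasibility (all g_i <= 0): OK
Dual feasibility (all lambda_i >= 0): OK
Complementary slackness (lambda_i * g_i(x) = 0 for all i): OK

Verdict: the first failing condition is stationarity -> stat.

stat


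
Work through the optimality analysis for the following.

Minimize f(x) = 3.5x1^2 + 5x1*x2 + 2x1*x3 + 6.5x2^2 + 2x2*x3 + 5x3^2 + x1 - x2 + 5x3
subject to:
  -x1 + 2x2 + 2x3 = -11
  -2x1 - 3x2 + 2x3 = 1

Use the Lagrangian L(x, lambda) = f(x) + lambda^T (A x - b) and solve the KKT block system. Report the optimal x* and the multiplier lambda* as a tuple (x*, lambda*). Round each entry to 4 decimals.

Form the Lagrangian:
  L(x, lambda) = (1/2) x^T Q x + c^T x + lambda^T (A x - b)
Stationarity (grad_x L = 0): Q x + c + A^T lambda = 0.
Primal feasibility: A x = b.

This gives the KKT block system:
  [ Q   A^T ] [ x     ]   [-c ]
  [ A    0  ] [ lambda ] = [ b ]

Solving the linear system:
  x*      = (2.455, -2.891, -1.3815)
  lambda* = (8.7204, -3.8768)
  f(x*)   = 49.1197

x* = (2.455, -2.891, -1.3815), lambda* = (8.7204, -3.8768)


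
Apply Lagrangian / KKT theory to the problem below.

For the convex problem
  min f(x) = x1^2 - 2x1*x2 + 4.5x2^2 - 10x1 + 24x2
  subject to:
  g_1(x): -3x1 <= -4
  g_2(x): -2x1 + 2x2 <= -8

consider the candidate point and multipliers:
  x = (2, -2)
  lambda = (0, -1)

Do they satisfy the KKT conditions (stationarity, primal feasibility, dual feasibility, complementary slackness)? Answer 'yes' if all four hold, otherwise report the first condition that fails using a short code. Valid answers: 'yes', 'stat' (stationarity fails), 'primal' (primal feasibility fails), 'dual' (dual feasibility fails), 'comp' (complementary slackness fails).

Gradient of f: grad f(x) = Q x + c = (-2, 2)
Constraint values g_i(x) = a_i^T x - b_i:
  g_1((2, -2)) = -2
  g_2((2, -2)) = 0
Stationarity residual: grad f(x) + sum_i lambda_i a_i = (0, 0)
  -> stationarity OK
Primal feasibility (all g_i <= 0): OK
Dual feasibility (all lambda_i >= 0): FAILS
Complementary slackness (lambda_i * g_i(x) = 0 for all i): OK

Verdict: the first failing condition is dual_feasibility -> dual.

dual


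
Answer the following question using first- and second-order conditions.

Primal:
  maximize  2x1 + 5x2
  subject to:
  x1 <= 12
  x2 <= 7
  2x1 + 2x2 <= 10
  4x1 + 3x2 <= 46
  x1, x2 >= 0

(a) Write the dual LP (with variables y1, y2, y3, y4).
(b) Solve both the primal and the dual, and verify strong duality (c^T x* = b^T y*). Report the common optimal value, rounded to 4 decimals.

The standard primal-dual pair for 'max c^T x s.t. A x <= b, x >= 0' is:
  Dual:  min b^T y  s.t.  A^T y >= c,  y >= 0.

So the dual LP is:
  minimize  12y1 + 7y2 + 10y3 + 46y4
  subject to:
    y1 + 2y3 + 4y4 >= 2
    y2 + 2y3 + 3y4 >= 5
    y1, y2, y3, y4 >= 0

Solving the primal: x* = (0, 5).
  primal value c^T x* = 25.
Solving the dual: y* = (0, 0, 2.5, 0).
  dual value b^T y* = 25.
Strong duality: c^T x* = b^T y*. Confirmed.

25


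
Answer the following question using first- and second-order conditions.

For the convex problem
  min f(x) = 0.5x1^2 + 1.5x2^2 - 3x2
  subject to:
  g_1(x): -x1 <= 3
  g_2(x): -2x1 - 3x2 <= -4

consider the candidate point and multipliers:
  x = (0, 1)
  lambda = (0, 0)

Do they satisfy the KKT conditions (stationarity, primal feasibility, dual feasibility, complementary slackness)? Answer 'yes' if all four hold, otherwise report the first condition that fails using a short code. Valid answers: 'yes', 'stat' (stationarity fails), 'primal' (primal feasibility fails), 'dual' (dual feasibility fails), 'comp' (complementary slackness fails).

Gradient of f: grad f(x) = Q x + c = (0, 0)
Constraint values g_i(x) = a_i^T x - b_i:
  g_1((0, 1)) = -3
  g_2((0, 1)) = 1
Stationarity residual: grad f(x) + sum_i lambda_i a_i = (0, 0)
  -> stationarity OK
Primal feasibility (all g_i <= 0): FAILS
Dual feasibility (all lambda_i >= 0): OK
Complementary slackness (lambda_i * g_i(x) = 0 for all i): OK

Verdict: the first failing condition is primal_feasibility -> primal.

primal


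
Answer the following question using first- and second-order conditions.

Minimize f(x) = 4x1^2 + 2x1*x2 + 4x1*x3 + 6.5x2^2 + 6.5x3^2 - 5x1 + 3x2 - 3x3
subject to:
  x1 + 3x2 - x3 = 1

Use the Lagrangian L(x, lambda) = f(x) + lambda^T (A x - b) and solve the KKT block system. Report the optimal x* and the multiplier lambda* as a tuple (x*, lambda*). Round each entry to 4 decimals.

Form the Lagrangian:
  L(x, lambda) = (1/2) x^T Q x + c^T x + lambda^T (A x - b)
Stationarity (grad_x L = 0): Q x + c + A^T lambda = 0.
Primal feasibility: A x = b.

This gives the KKT block system:
  [ Q   A^T ] [ x     ]   [-c ]
  [ A    0  ] [ lambda ] = [ b ]

Solving the linear system:
  x*      = (0.9001, -0.0208, -0.1623)
  lambda* = (-1.5099)
  f(x*)   = -1.283

x* = (0.9001, -0.0208, -0.1623), lambda* = (-1.5099)


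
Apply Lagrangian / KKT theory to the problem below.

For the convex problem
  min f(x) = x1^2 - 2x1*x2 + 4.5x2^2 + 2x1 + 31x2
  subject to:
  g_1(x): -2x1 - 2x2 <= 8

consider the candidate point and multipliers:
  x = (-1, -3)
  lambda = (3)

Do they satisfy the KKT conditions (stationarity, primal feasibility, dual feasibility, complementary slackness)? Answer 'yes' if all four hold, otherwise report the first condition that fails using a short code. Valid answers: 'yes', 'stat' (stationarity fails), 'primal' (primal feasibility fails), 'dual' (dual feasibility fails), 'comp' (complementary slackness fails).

Gradient of f: grad f(x) = Q x + c = (6, 6)
Constraint values g_i(x) = a_i^T x - b_i:
  g_1((-1, -3)) = 0
Stationarity residual: grad f(x) + sum_i lambda_i a_i = (0, 0)
  -> stationarity OK
Primal feasibility (all g_i <= 0): OK
Dual feasibility (all lambda_i >= 0): OK
Complementary slackness (lambda_i * g_i(x) = 0 for all i): OK

Verdict: yes, KKT holds.

yes


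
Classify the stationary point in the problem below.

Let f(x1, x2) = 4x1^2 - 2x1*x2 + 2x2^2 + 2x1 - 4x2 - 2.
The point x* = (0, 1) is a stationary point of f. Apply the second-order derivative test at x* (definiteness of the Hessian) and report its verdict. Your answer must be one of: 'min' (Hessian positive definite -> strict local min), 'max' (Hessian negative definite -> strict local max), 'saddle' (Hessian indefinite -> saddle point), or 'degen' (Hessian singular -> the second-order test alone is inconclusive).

Compute the Hessian H = grad^2 f:
  H = [[8, -2], [-2, 4]]
Verify stationarity: grad f(x*) = H x* + g = (0, 0).
Eigenvalues of H: 3.1716, 8.8284.
Both eigenvalues > 0, so H is positive definite -> x* is a strict local min.

min


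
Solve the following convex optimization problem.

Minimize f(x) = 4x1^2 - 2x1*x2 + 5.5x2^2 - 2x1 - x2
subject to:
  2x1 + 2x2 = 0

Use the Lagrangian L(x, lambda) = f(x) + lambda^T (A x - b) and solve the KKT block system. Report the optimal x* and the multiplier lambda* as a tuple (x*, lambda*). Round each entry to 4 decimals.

Form the Lagrangian:
  L(x, lambda) = (1/2) x^T Q x + c^T x + lambda^T (A x - b)
Stationarity (grad_x L = 0): Q x + c + A^T lambda = 0.
Primal feasibility: A x = b.

This gives the KKT block system:
  [ Q   A^T ] [ x     ]   [-c ]
  [ A    0  ] [ lambda ] = [ b ]

Solving the linear system:
  x*      = (0.0435, -0.0435)
  lambda* = (0.7826)
  f(x*)   = -0.0217

x* = (0.0435, -0.0435), lambda* = (0.7826)


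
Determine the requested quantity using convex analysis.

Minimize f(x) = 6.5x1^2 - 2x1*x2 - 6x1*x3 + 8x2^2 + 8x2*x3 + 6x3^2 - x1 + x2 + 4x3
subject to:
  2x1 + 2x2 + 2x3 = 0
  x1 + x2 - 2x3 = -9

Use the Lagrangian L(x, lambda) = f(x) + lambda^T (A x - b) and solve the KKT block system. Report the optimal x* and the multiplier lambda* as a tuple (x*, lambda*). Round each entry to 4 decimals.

Form the Lagrangian:
  L(x, lambda) = (1/2) x^T Q x + c^T x + lambda^T (A x - b)
Stationarity (grad_x L = 0): Q x + c + A^T lambda = 0.
Primal feasibility: A x = b.

This gives the KKT block system:
  [ Q   A^T ] [ x     ]   [-c ]
  [ A    0  ] [ lambda ] = [ b ]

Solving the linear system:
  x*      = (-0.303, -2.697, 3)
  lambda* = (2.4747, 12.596)
  f(x*)   = 61.4848

x* = (-0.303, -2.697, 3), lambda* = (2.4747, 12.596)


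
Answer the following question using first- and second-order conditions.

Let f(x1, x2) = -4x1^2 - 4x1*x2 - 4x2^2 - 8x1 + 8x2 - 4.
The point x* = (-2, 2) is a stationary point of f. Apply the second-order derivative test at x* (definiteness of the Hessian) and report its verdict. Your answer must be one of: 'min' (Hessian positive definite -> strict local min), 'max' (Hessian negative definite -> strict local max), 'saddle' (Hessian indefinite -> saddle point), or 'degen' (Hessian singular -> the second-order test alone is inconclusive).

Compute the Hessian H = grad^2 f:
  H = [[-8, -4], [-4, -8]]
Verify stationarity: grad f(x*) = H x* + g = (0, 0).
Eigenvalues of H: -12, -4.
Both eigenvalues < 0, so H is negative definite -> x* is a strict local max.

max


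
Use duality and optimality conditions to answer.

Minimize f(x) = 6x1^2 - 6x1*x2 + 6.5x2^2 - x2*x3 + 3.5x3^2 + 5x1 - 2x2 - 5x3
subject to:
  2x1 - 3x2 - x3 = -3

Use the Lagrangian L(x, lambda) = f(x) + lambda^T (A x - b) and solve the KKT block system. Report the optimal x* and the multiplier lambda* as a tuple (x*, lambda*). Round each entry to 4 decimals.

Form the Lagrangian:
  L(x, lambda) = (1/2) x^T Q x + c^T x + lambda^T (A x - b)
Stationarity (grad_x L = 0): Q x + c + A^T lambda = 0.
Primal feasibility: A x = b.

This gives the KKT block system:
  [ Q   A^T ] [ x     ]   [-c ]
  [ A    0  ] [ lambda ] = [ b ]

Solving the linear system:
  x*      = (-0.4923, 0.3462, 0.9769)
  lambda* = (1.4923)
  f(x*)   = -1.7808

x* = (-0.4923, 0.3462, 0.9769), lambda* = (1.4923)


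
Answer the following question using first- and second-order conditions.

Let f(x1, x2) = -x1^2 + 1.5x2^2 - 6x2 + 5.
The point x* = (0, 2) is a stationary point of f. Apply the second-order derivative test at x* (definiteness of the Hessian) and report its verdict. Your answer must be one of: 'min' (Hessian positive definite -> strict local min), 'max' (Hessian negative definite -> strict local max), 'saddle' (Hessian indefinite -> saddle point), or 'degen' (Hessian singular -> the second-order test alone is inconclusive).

Compute the Hessian H = grad^2 f:
  H = [[-2, 0], [0, 3]]
Verify stationarity: grad f(x*) = H x* + g = (0, 0).
Eigenvalues of H: -2, 3.
Eigenvalues have mixed signs, so H is indefinite -> x* is a saddle point.

saddle


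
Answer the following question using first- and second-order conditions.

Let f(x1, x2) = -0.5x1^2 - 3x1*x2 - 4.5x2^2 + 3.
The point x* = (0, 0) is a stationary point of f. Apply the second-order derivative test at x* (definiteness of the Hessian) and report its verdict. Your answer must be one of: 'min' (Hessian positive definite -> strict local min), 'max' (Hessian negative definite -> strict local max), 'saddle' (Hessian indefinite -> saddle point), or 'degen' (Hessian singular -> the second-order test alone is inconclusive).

Compute the Hessian H = grad^2 f:
  H = [[-1, -3], [-3, -9]]
Verify stationarity: grad f(x*) = H x* + g = (0, 0).
Eigenvalues of H: -10, 0.
H has a zero eigenvalue (singular; negative semidefinite but not definite), so H is neither positive definite, negative definite, nor indefinite. The second-order test alone is inconclusive -> degen.
(Indeed, f is constant along the null direction of H through x*, so x* is not a strict local extremum.)

degen


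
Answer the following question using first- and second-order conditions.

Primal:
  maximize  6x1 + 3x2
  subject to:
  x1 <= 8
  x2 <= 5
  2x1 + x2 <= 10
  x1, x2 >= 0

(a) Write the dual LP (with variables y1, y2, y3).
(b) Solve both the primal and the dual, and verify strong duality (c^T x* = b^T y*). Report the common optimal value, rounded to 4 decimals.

The standard primal-dual pair for 'max c^T x s.t. A x <= b, x >= 0' is:
  Dual:  min b^T y  s.t.  A^T y >= c,  y >= 0.

So the dual LP is:
  minimize  8y1 + 5y2 + 10y3
  subject to:
    y1 + 2y3 >= 6
    y2 + y3 >= 3
    y1, y2, y3 >= 0

Solving the primal: x* = (5, 0).
  primal value c^T x* = 30.
Solving the dual: y* = (0, 0, 3).
  dual value b^T y* = 30.
Strong duality: c^T x* = b^T y*. Confirmed.

30


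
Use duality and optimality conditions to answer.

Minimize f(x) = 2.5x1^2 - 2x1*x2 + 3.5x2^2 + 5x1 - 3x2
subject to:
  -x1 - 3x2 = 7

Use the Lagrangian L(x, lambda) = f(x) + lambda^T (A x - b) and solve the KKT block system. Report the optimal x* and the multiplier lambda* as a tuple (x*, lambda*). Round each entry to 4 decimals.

Form the Lagrangian:
  L(x, lambda) = (1/2) x^T Q x + c^T x + lambda^T (A x - b)
Stationarity (grad_x L = 0): Q x + c + A^T lambda = 0.
Primal feasibility: A x = b.

This gives the KKT block system:
  [ Q   A^T ] [ x     ]   [-c ]
  [ A    0  ] [ lambda ] = [ b ]

Solving the linear system:
  x*      = (-2.2656, -1.5781)
  lambda* = (-3.1719)
  f(x*)   = 7.8047

x* = (-2.2656, -1.5781), lambda* = (-3.1719)


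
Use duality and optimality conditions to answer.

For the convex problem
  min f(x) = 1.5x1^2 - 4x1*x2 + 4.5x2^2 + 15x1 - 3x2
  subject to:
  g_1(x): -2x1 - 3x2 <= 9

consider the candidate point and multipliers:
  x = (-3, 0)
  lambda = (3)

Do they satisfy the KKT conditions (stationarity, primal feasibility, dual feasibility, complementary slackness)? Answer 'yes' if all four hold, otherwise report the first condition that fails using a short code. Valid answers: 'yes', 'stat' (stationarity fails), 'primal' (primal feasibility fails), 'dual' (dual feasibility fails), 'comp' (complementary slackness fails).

Gradient of f: grad f(x) = Q x + c = (6, 9)
Constraint values g_i(x) = a_i^T x - b_i:
  g_1((-3, 0)) = -3
Stationarity residual: grad f(x) + sum_i lambda_i a_i = (0, 0)
  -> stationarity OK
Primal feasibility (all g_i <= 0): OK
Dual feasibility (all lambda_i >= 0): OK
Complementary slackness (lambda_i * g_i(x) = 0 for all i): FAILS

Verdict: the first failing condition is complementary_slackness -> comp.

comp


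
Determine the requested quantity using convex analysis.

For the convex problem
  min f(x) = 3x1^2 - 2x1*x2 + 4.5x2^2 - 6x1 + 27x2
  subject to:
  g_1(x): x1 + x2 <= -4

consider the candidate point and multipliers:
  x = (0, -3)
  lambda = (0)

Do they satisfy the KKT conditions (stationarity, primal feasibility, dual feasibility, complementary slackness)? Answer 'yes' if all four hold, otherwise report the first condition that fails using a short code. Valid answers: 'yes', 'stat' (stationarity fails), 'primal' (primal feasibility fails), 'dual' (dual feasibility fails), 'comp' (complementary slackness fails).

Gradient of f: grad f(x) = Q x + c = (0, 0)
Constraint values g_i(x) = a_i^T x - b_i:
  g_1((0, -3)) = 1
Stationarity residual: grad f(x) + sum_i lambda_i a_i = (0, 0)
  -> stationarity OK
Primal feasibility (all g_i <= 0): FAILS
Dual feasibility (all lambda_i >= 0): OK
Complementary slackness (lambda_i * g_i(x) = 0 for all i): OK

Verdict: the first failing condition is primal_feasibility -> primal.

primal


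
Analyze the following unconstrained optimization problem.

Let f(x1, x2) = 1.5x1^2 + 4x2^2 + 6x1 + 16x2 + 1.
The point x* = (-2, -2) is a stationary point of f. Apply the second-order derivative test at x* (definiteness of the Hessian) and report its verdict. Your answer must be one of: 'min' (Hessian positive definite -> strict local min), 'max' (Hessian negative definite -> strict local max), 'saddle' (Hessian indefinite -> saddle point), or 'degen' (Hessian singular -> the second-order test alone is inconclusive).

Compute the Hessian H = grad^2 f:
  H = [[3, 0], [0, 8]]
Verify stationarity: grad f(x*) = H x* + g = (0, 0).
Eigenvalues of H: 3, 8.
Both eigenvalues > 0, so H is positive definite -> x* is a strict local min.

min


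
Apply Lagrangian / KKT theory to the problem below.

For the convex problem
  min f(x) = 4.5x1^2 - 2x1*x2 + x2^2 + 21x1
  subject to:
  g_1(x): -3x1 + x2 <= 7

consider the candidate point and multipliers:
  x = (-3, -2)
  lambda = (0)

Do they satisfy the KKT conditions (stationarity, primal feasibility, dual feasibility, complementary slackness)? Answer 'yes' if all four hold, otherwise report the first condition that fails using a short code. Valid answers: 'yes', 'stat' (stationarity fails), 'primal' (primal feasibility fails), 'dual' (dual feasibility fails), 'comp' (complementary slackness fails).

Gradient of f: grad f(x) = Q x + c = (-2, 2)
Constraint values g_i(x) = a_i^T x - b_i:
  g_1((-3, -2)) = 0
Stationarity residual: grad f(x) + sum_i lambda_i a_i = (-2, 2)
  -> stationarity FAILS
Primal feasibility (all g_i <= 0): OK
Dual feasibility (all lambda_i >= 0): OK
Complementary slackness (lambda_i * g_i(x) = 0 for all i): OK

Verdict: the first failing condition is stationarity -> stat.

stat
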